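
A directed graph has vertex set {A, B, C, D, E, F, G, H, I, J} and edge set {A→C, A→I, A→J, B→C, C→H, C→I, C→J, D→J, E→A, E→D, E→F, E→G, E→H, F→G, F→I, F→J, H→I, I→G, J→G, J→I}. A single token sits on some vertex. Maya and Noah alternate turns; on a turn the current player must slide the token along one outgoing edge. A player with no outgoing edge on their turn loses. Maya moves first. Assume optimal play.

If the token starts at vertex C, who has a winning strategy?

Build the W/L table. Terminal = L. A non-terminal position is W if it has a move to some L; otherwise it is L.
Every edge goes from a vertex to one that appears earlier in the order G, I, J, H, F, D, C, B, A, E, so processing vertices in that order labels each vertex after all of its successors.
G: no outgoing edge → L
I: reaches L-position G → W
J: reaches L-position G → W
H: only reaches I(W), which is W → L
F: reaches L-position G → W
D: only reaches J(W), which is W → L
C: reaches L-position H → W
B: only reaches C(W), which is W → L
A: only reaches C(W), J(W), I(W), all W → L
E: reaches L-position A → W
The starting position C is W: Maya should move to H, handing over an L position.

Maya wins.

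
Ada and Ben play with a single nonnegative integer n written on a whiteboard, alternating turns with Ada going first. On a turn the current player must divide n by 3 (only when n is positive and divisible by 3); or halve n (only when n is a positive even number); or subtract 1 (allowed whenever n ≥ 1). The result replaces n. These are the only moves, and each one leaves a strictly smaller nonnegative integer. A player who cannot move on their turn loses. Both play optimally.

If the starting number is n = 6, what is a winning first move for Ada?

Build the W/L table. Terminal = L. A non-terminal position is W if it has a move to some L; otherwise it is L.
n=0: no move → L
n=1: W (go to 0, an L position)
n=2: L (sole option 1(W) is W)
n=3: W (go to 2, an L position)
n=4: W (go to 2, an L position)
n=5: L (sole option 4(W) is W)
n=6: W (go to 2, an L position)
From 6, the L positions reachable in one move are: 2, 5. Any move reaching one of these is winning.

Move to 2.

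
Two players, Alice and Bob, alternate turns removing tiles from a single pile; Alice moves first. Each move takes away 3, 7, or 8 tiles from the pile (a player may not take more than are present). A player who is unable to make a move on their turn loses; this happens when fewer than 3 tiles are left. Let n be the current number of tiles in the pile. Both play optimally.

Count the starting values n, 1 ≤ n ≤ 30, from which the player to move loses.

11

Build the W/L table. Terminal = L. A non-terminal position is W if it has a move to some L; otherwise it is L.
n=0: no move → L
n=1: no move → L
n=2: no move → L
n=3: W (go to 0, an L position)
n=4: W (go to 1, an L position)
n=5: W (go to 2, an L position)
n=6: L (sole option 3(W) is W)
n=7: W (go to 0, an L position)
n=8: W (go to 1, an L position)
n=9: W (go to 6, an L position)
n=10: W (go to 2, an L position)
n=11: L (options 8(W), 4(W), 3(W) are all W)
n=12: L (options 9(W), 5(W), 4(W) are all W)
n=13: W (go to 6, an L position)
n=14: W (go to 11, an L position)
n=15: W (go to 12, an L position)
n=16: L (options 13(W), 9(W), 8(W) are all W)
n=17: L (options 14(W), 10(W), 9(W) are all W)
n=18: W (go to 11, an L position)
n=19: W (go to 16, an L position)
n=20: W (go to 17, an L position)
n=21: L (options 18(W), 14(W), 13(W) are all W)
n=22: L (options 19(W), 15(W), 14(W) are all W)
n=23: W (go to 16, an L position)
n=24: W (go to 21, an L position)
n=25: W (go to 22, an L position)
n=26: L (options 23(W), 19(W), 18(W) are all W)
n=27: L (options 24(W), 20(W), 19(W) are all W)
n=28: W (go to 21, an L position)
n=29: W (go to 26, an L position)
n=30: W (go to 27, an L position)
L entries with 1 ≤ n ≤ 30 (n=0 is outside the asked range and is not counted): n = 1, 2, 6, 11, 12, 16, 17, 21, 22, 26, 27; that makes 11.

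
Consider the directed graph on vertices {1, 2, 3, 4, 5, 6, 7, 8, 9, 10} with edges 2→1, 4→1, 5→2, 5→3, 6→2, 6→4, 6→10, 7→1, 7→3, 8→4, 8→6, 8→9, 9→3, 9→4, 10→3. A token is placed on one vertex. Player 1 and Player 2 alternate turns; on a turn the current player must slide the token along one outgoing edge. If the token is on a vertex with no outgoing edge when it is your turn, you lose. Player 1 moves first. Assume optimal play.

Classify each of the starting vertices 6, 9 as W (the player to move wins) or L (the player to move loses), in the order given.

6: L, 9: W

Work bottom-up. With no move the player to move loses. Otherwise the position is W if at least one move leads to an L position for the opponent, and L if every move leads to a W.
Every edge goes from a vertex to one that appears earlier in the order 3, 1, 2, 4, 10, 6, 5, 9, 7, 8, so processing vertices in that order labels each vertex after all of its successors.
3: no outgoing edge → L
1: no outgoing edge → L
2: reaches L-position 1 → W
4: reaches L-position 1 → W
10: reaches L-position 3 → W
6: only reaches 10(W), 4(W), 2(W), all W → L
5: reaches L-position 3 → W
9: reaches L-position 3 → W
7: reaches L-position 1 → W
8: reaches L-position 6 → W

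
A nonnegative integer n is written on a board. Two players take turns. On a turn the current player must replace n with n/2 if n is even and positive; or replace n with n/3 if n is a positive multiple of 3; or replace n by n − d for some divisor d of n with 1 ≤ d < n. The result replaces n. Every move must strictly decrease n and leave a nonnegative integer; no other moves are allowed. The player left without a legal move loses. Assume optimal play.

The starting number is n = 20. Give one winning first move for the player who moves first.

Build the W/L table. Terminal = L. A non-terminal position is W if it has a move to some L; otherwise it is L.
n=0: no move → L
n=1: no move → L
n=2: reaches L-position 1 → W
n=3: reaches L-position 1 → W
n=4: only reaches 2(W), 3(W), all W → L
n=5: reaches L-position 4 → W
n=6: reaches L-position 4 → W
n=7: only reaches 6(W), which is W → L
n=8: reaches L-position 4 → W
n=9: only reaches 3(W), 6(W), 8(W), all W → L
n=10: reaches L-position 9 → W
n=11: only reaches 10(W), which is W → L
n=12: reaches L-position 4 → W
n=13: only reaches 12(W), which is W → L
n=14: reaches L-position 7 → W
n=15: only reaches 5(W), 10(W), 12(W), 14(W), all W → L
n=16: reaches L-position 15 → W
n=17: only reaches 16(W), which is W → L
n=18: reaches L-position 9 → W
n=19: only reaches 18(W), which is W → L
n=20: reaches L-position 15 → W
From 20, the L positions reachable in one move are: 15, 19. Any move reaching one of these is winning.

Move to 15.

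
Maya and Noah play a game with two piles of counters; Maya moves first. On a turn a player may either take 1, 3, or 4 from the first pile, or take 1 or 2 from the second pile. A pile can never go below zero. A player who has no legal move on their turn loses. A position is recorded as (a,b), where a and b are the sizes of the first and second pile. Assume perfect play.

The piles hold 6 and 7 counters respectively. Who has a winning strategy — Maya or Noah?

Maya wins.

Positions with no move are L. A position that does have a move is losing for the player to move precisely when every available move leads to a winning position for the opponent. Fill in the labels:
No move ever increases a pile, so every position that can arise here has a ≤ 6 and b ≤ 7; it is enough to label the cells with 0 ≤ a ≤ 6 and 0 ≤ b ≤ 7.
Every move lowers a or b (never raises either), so fill the grid row by row in increasing a, and left to right within a row: each cell's successors are then already labelled.
      b=0  b=1  b=2  b=3  b=4  b=5  b=6  b=7
a=0:    L    W    W    L    W    W    L    W
a=1:    W    L    W    W    L    W    W    L
a=2:    L    W    W    L    W    W    L    W
a=3:    W    L    W    W    L    W    W    L
a=4:    W    W    L    W    W    L    W    W
a=5:    W    W    W    W    W    W    W    W
a=6:    W    W    L    W    W    L    W    W
Cells with no legal move (terminal, hence L): (0,0).
The remaining L cells, each justified by listing all of its moves:
(0,3): L (options (0,2)(W), (0,1)(W) are all W)
(0,6): L (options (0,5)(W), (0,4)(W) are all W)
(1,1): L (options (0,1)(W), (1,0)(W) are all W)
(1,4): L (options (0,4)(W), (1,3)(W), (1,2)(W) are all W)
(1,7): L (options (0,7)(W), (1,6)(W), (1,5)(W) are all W)
(2,0): L (sole option (1,0)(W) is W)
(2,3): L (options (1,3)(W), (2,2)(W), (2,1)(W) are all W)
(2,6): L (options (1,6)(W), (2,5)(W), (2,4)(W) are all W)
(3,1): L (options (2,1)(W), (0,1)(W), (3,0)(W) are all W)
(3,4): L (options (2,4)(W), (0,4)(W), (3,3)(W), (3,2)(W) are all W)
(3,7): L (options (2,7)(W), (0,7)(W), (3,6)(W), (3,5)(W) are all W)
(4,2): L (options (3,2)(W), (1,2)(W), (0,2)(W), (4,1)(W), (4,0)(W) are all W)
(4,5): L (options (3,5)(W), (1,5)(W), (0,5)(W), (4,4)(W), (4,3)(W) are all W)
(6,2): L (options (5,2)(W), (3,2)(W), (2,2)(W), (6,1)(W), (6,0)(W) are all W)
(6,5): L (options (5,5)(W), (3,5)(W), (2,5)(W), (6,4)(W), (6,3)(W) are all W)
Every other cell has at least one move into one of the L cells above, so it is W.
From (6,7) Maya can move to (3,7), reaching an L position.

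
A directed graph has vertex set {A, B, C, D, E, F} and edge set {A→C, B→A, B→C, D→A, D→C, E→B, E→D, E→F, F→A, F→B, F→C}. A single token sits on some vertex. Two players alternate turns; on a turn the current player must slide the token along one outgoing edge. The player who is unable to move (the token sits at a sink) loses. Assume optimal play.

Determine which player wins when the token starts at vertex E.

Build the W/L table. Terminal = L. A non-terminal position is W if it has a move to some L; otherwise it is L.
Every edge goes from a vertex to one that appears earlier in the order C, A, B, F, D, E, so processing vertices in that order labels each vertex after all of its successors.
C: no outgoing edge → L
A: reaches L-position C → W
B: reaches L-position C → W
F: reaches L-position C → W
D: reaches L-position C → W
E: only reaches D(W), F(W), B(W), all W → L
The starting position E is L: whatever the player to move does, the opponent receives a W position.

The second player wins.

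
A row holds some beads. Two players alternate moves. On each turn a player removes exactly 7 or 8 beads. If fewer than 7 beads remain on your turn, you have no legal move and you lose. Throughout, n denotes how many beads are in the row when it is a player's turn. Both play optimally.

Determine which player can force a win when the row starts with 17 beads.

The second player wins.

Use the standard recursion: the mover loses at a terminal position; elsewhere, the mover wins exactly when some move hands the opponent an L position.
n=0: no move → L
n=1: no move → L
n=2: no move → L
n=3: no move → L
n=4: no move → L
n=5: no move → L
n=6: no move → L
n=7: can move to 0, which is L ⇒ W
n=8: can move to 1, which is L ⇒ W
n=9: can move to 2, which is L ⇒ W
n=10: can move to 3, which is L ⇒ W
n=11: can move to 4, which is L ⇒ W
n=12: can move to 5, which is L ⇒ W
n=13: can move to 6, which is L ⇒ W
n=14: can move to 6, which is L ⇒ W
n=15: moves to 8(W), 7(W); every one is W ⇒ L
n=16: moves to 9(W), 8(W); every one is W ⇒ L
n=17: moves to 10(W), 9(W); every one is W ⇒ L
Every move from 17 reaches a W position, so the mover loses.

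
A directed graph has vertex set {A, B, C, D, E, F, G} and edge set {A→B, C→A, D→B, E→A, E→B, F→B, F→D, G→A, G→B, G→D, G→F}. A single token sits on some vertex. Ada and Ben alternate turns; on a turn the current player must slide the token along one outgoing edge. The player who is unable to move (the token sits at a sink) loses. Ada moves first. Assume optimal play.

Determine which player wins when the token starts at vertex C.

Ben wins.

Build the W/L table. Terminal = L. A non-terminal position is W if it has a move to some L; otherwise it is L.
Every edge goes from a vertex to one that appears earlier in the order B, A, E, D, F, G, C, so processing vertices in that order labels each vertex after all of its successors.
B: no outgoing edge → L
A: →B(L), so W
E: →B(L), so W
D: →B(L), so W
F: →B(L), so W
G: →B(L), so W
C: →A(W) only, which is W, so L
The starting position C is L: whatever Ada does, the opponent receives a W position.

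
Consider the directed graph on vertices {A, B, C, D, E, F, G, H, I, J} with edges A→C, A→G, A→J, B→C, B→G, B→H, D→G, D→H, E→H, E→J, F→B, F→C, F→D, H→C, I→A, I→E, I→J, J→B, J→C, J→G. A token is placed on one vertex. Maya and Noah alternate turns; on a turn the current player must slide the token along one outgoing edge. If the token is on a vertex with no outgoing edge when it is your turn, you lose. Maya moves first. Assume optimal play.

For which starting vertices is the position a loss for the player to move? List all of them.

C, E, G

Positions with no move are L. A position that does have a move is losing for the player to move precisely when every available move leads to a winning position for the opponent. Fill in the labels:
Every edge goes from a vertex to one that appears earlier in the order G, C, H, B, J, A, D, E, I, F, so processing vertices in that order labels each vertex after all of its successors.
G: no outgoing edge → L
C: no outgoing edge → L
H: can move to C, which is L ⇒ W
B: can move to C, which is L ⇒ W
J: can move to C, which is L ⇒ W
A: can move to C, which is L ⇒ W
D: can move to G, which is L ⇒ W
E: moves to J(W), H(W); every one is W ⇒ L
I: can move to E, which is L ⇒ W
F: can move to C, which is L ⇒ W
The losing starting vertices are exactly the entries labelled L in this table (3 of them).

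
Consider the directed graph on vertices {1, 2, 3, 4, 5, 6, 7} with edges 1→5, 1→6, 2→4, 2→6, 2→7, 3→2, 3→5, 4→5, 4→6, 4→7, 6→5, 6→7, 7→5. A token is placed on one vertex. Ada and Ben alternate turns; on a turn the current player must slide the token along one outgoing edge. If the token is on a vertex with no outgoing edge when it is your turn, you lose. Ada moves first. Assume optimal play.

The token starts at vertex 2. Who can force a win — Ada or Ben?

Ben wins.

Compute win/loss labels from the base case upward. A position with no move is L. Any other position is W if it can reach an L in one move, else L.
Every edge goes from a vertex to one that appears earlier in the order 5, 7, 6, 4, 2, 3, 1, so processing vertices in that order labels each vertex after all of its successors.
5: no outgoing edge → L
7: W (go to 5, an L position)
6: W (go to 5, an L position)
4: W (go to 5, an L position)
2: L (options 4(W), 6(W), 7(W) are all W)
3: W (go to 2, an L position)
1: W (go to 5, an L position)
Every move from 2 reaches a W position, so the mover loses.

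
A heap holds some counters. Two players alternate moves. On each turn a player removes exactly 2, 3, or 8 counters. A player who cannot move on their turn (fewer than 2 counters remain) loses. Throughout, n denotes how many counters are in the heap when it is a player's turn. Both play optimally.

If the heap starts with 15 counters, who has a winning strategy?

Label each position W (a win for the player to move) or L (a loss). A position with no legal move is L; any other position is W exactly when some move reaches an L, and L when every move reaches a W.
n=0: no move → L
n=1: no move → L
n=2: W (go to 0, an L position)
n=3: W (go to 1, an L position)
n=4: W (go to 1, an L position)
n=5: L (options 3(W), 2(W) are all W)
n=6: L (options 4(W), 3(W) are all W)
n=7: W (go to 5, an L position)
n=8: W (go to 6, an L position)
n=9: W (go to 6, an L position)
n=10: L (options 8(W), 7(W), 2(W) are all W)
n=11: L (options 9(W), 8(W), 3(W) are all W)
n=12: W (go to 10, an L position)
n=13: W (go to 11, an L position)
n=14: W (go to 11, an L position)
n=15: L (options 13(W), 12(W), 7(W) are all W)
The starting position 15 is L: whatever the player to move does, the opponent receives a W position.

The second player wins.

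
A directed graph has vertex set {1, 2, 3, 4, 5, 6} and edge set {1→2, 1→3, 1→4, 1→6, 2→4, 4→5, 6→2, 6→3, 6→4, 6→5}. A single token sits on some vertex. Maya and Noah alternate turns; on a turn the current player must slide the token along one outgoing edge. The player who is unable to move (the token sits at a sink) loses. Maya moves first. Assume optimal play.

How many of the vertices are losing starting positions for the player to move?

3

Work bottom-up. With no move the player to move loses. Otherwise the position is W if at least one move leads to an L position for the opponent, and L if every move leads to a W.
Every edge goes from a vertex to one that appears earlier in the order 5, 3, 4, 2, 6, 1, so processing vertices in that order labels each vertex after all of its successors.
5: no outgoing edge → L
3: no outgoing edge → L
4: can move to 5, which is L ⇒ W
2: the only move is to 4(W), a W ⇒ L
6: can move to 2, which is L ⇒ W
1: can move to 2, which is L ⇒ W
The L vertices are 2, 3, 5; that is 3 in all.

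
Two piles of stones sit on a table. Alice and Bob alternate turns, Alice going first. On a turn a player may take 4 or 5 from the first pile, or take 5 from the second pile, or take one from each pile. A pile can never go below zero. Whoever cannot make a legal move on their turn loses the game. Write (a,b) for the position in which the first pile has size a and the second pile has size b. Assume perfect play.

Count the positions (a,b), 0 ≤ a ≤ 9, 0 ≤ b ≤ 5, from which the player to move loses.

24

Compute win/loss labels from the base case upward. A position with no move is L. Any other position is W if it can reach an L in one move, else L.
Every move lowers a or b (never raises either), so fill the grid row by row in increasing a, and left to right within a row: each cell's successors are then already labelled.
      b=0  b=1  b=2  b=3  b=4  b=5
a=0:    L    L    L    L    L    W
a=1:    L    W    W    W    W    W
a=2:    L    W    L    L    L    W
a=3:    L    W    L    W    W    W
a=4:    W    W    W    W    W    L
a=5:    W    W    W    W    W    L
a=6:    W    L    W    W    W    L
a=7:    W    L    W    W    W    L
a=8:    W    L    W    L    L    W
a=9:    L    L    W    L    W    W
Cells with no legal move (terminal, hence L): (0,0), (0,1), (0,2), (0,3), (0,4), (1,0), (2,0), (3,0).
The remaining L cells, each justified by listing all of its moves:
(2,2): only reaches (1,1)(W), which is W → L
(2,3): only reaches (1,2)(W), which is W → L
(2,4): only reaches (1,3)(W), which is W → L
(3,2): only reaches (2,1)(W), which is W → L
(4,5): only reaches (0,5)(W), (4,0)(W), (3,4)(W), all W → L
(5,5): only reaches (1,5)(W), (0,5)(W), (5,0)(W), (4,4)(W), all W → L
(6,1): only reaches (2,1)(W), (1,1)(W), (5,0)(W), all W → L
(6,5): only reaches (2,5)(W), (1,5)(W), (6,0)(W), (5,4)(W), all W → L
(7,1): only reaches (3,1)(W), (2,1)(W), (6,0)(W), all W → L
(7,5): only reaches (3,5)(W), (2,5)(W), (7,0)(W), (6,4)(W), all W → L
(8,1): only reaches (4,1)(W), (3,1)(W), (7,0)(W), all W → L
(8,3): only reaches (4,3)(W), (3,3)(W), (7,2)(W), all W → L
(8,4): only reaches (4,4)(W), (3,4)(W), (7,3)(W), all W → L
(9,0): only reaches (5,0)(W), (4,0)(W), all W → L
(9,1): only reaches (5,1)(W), (4,1)(W), (8,0)(W), all W → L
(9,3): only reaches (5,3)(W), (4,3)(W), (8,2)(W), all W → L
Every other cell has at least one move into one of the L cells above, so it is W.
L cells per row: a=0: 5, a=1: 1, a=2: 4, a=3: 2, a=4: 1, a=5: 1, a=6: 2, a=7: 2, a=8: 3, a=9: 3; total 24.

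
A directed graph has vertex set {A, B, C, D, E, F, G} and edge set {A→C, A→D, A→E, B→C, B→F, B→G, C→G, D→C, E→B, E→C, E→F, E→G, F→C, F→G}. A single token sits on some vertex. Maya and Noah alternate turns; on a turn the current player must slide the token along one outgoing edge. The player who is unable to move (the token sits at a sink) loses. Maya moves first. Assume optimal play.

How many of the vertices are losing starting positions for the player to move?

Positions with no move are L. A position that does have a move is losing for the player to move precisely when every available move leads to a winning position for the opponent. Fill in the labels:
Every edge goes from a vertex to one that appears earlier in the order G, C, F, B, D, E, A, so processing vertices in that order labels each vertex after all of its successors.
G: no outgoing edge → L
C: W (go to G, an L position)
F: W (go to G, an L position)
B: W (go to G, an L position)
D: L (sole option C(W) is W)
E: W (go to G, an L position)
A: W (go to D, an L position)
The L vertices are D, G; that is 2 in all.

2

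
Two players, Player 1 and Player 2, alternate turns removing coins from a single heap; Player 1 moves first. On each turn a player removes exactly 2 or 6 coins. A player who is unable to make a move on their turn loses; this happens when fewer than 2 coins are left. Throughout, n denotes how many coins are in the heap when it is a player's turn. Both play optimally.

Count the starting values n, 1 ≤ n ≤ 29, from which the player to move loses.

15

Label each position W (a win for the player to move) or L (a loss). A position with no legal move is L; any other position is W exactly when some move reaches an L, and L when every move reaches a W.
n=0: no move → L
n=1: no move → L
n=2: reaches L-position 0 → W
n=3: reaches L-position 1 → W
n=4: only reaches 2(W), which is W → L
n=5: only reaches 3(W), which is W → L
n=6: reaches L-position 4 → W
n=7: reaches L-position 5 → W
n=8: only reaches 6(W), 2(W), all W → L
n=9: only reaches 7(W), 3(W), all W → L
n=10: reaches L-position 8 → W
n=11: reaches L-position 9 → W
n=12: only reaches 10(W), 6(W), all W → L
n=13: only reaches 11(W), 7(W), all W → L
n=14: reaches L-position 12 → W
n=15: reaches L-position 13 → W
n=16: only reaches 14(W), 10(W), all W → L
n=17: only reaches 15(W), 11(W), all W → L
n=18: reaches L-position 16 → W
n=19: reaches L-position 17 → W
n=20: only reaches 18(W), 14(W), all W → L
n=21: only reaches 19(W), 15(W), all W → L
n=22: reaches L-position 20 → W
n=23: reaches L-position 21 → W
n=24: only reaches 22(W), 18(W), all W → L
n=25: only reaches 23(W), 19(W), all W → L
n=26: reaches L-position 24 → W
n=27: reaches L-position 25 → W
n=28: only reaches 26(W), 22(W), all W → L
n=29: only reaches 27(W), 23(W), all W → L
L entries with 1 ≤ n ≤ 29 (n=0 is outside the asked range and is not counted): n = 1, 4, 5, 8, 9, 12, 13, 16, 17, 20, 21, 24, 25, 28, 29; that makes 15.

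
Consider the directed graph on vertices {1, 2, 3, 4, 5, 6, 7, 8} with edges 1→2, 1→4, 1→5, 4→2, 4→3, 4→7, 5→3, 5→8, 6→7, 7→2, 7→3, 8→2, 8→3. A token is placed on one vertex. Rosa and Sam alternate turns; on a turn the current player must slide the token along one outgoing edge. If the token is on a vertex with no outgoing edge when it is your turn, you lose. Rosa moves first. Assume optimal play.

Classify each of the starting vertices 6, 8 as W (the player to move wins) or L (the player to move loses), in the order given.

Label each position W (a win for the player to move) or L (a loss). A position with no legal move is L; any other position is W exactly when some move reaches an L, and L when every move reaches a W.
Every edge goes from a vertex to one that appears earlier in the order 2, 3, 7, 8, 5, 4, 6, 1, so processing vertices in that order labels each vertex after all of its successors.
2: no outgoing edge → L
3: no outgoing edge → L
7: reaches L-position 3 → W
8: reaches L-position 3 → W
5: reaches L-position 3 → W
4: reaches L-position 3 → W
6: only reaches 7(W), which is W → L
1: reaches L-position 2 → W

6: L, 8: W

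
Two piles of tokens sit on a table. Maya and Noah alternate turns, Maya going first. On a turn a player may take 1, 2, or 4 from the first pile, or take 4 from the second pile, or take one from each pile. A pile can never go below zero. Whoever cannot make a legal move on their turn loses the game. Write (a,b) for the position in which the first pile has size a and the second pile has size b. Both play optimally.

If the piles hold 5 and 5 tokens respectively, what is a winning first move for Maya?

Move to (4,5).

Work bottom-up. With no move the player to move loses. Otherwise the position is W if at least one move leads to an L position for the opponent, and L if every move leads to a W.
No move ever increases a pile, so every position that can arise here has a ≤ 5 and b ≤ 5; it is enough to label the cells with 0 ≤ a ≤ 5 and 0 ≤ b ≤ 5.
Every move lowers a or b (never raises either), so fill the grid row by row in increasing a, and left to right within a row: each cell's successors are then already labelled.
      b=0  b=1  b=2  b=3  b=4  b=5
a=0:    L    L    L    L    W    W
a=1:    W    W    W    W    W    L
a=2:    W    W    W    W    L    W
a=3:    L    L    L    L    W    W
a=4:    W    W    W    W    W    L
a=5:    W    W    W    W    L    W
Cells with no legal move (terminal, hence L): (0,0), (0,1), (0,2), (0,3).
The remaining L cells, each justified by listing all of its moves:
(1,5): →(0,5)(W), (1,1)(W), (0,4)(W) — all W, so L
(2,4): →(1,4)(W), (0,4)(W), (2,0)(W), (1,3)(W) — all W, so L
(3,0): →(2,0)(W), (1,0)(W) — all W, so L
(3,1): →(2,1)(W), (1,1)(W), (2,0)(W) — all W, so L
(3,2): →(2,2)(W), (1,2)(W), (2,1)(W) — all W, so L
(3,3): →(2,3)(W), (1,3)(W), (2,2)(W) — all W, so L
(4,5): →(3,5)(W), (2,5)(W), (0,5)(W), (4,1)(W), (3,4)(W) — all W, so L
(5,4): →(4,4)(W), (3,4)(W), (1,4)(W), (5,0)(W), (4,3)(W) — all W, so L
Every other cell has at least one move into one of the L cells above, so it is W.
From (5,5), the L positions reachable in one move are: (4,5), (1,5). Any move reaching one of these is winning.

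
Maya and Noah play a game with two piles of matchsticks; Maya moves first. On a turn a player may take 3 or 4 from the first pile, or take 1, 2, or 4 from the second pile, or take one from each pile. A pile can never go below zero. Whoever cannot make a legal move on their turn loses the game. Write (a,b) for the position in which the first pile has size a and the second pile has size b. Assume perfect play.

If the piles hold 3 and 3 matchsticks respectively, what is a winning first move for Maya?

Compute win/loss labels from the base case upward. A position with no move is L. Any other position is W if it can reach an L in one move, else L.
No move ever increases a pile, so every position that can arise here has a ≤ 3 and b ≤ 3; it is enough to label the cells with 0 ≤ a ≤ 3 and 0 ≤ b ≤ 3.
Every move lowers a or b (never raises either), so fill the grid row by row in increasing a, and left to right within a row: each cell's successors are then already labelled.
      b=0  b=1  b=2  b=3
a=0:    L    W    W    L
a=1:    L    W    W    L
a=2:    L    W    W    L
a=3:    W    W    L    W
Cells with no legal move (terminal, hence L): (0,0), (1,0), (2,0).
The remaining L cells, each justified by listing all of its moves:
(0,3): moves to (0,2)(W), (0,1)(W); every one is W ⇒ L
(1,3): moves to (1,2)(W), (1,1)(W), (0,2)(W); every one is W ⇒ L
(2,3): moves to (2,2)(W), (2,1)(W), (1,2)(W); every one is W ⇒ L
(3,2): moves to (0,2)(W), (3,1)(W), (3,0)(W), (2,1)(W); every one is W ⇒ L
Every other cell has at least one move into one of the L cells above, so it is W.
From (3,3), the L positions reachable in one move are: (0,3), (3,2). Any move reaching one of these is winning.

Move to (0,3).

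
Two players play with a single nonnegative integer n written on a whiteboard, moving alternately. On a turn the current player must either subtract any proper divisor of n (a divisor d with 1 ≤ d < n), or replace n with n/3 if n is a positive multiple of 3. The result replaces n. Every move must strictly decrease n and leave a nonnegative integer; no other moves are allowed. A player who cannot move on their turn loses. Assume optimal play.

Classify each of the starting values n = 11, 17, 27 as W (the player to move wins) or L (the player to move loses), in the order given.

Label each position W (a win for the player to move) or L (a loss). A position with no legal move is L; any other position is W exactly when some move reaches an L, and L when every move reaches a W.
n=0: no move → L
n=1: no move → L
n=2: →1(L), so W
n=3: →1(L), so W
n=4: →2(W), 3(W) — all W, so L
n=5: →4(L), so W
n=6: →4(L), so W
n=7: →6(W) only, which is W, so L
n=8: →4(L), so W
n=9: →3(W), 6(W), 8(W) — all W, so L
n=10: →9(L), so W
n=11: →10(W) only, which is W, so L
n=12: →4(L), so W
n=13: →12(W) only, which is W, so L
n=14: →7(L), so W
n=15: →5(W), 10(W), 12(W), 14(W) — all W, so L
n=16: →15(L), so W
n=17: →16(W) only, which is W, so L
n=18: →9(L), so W
n=19: →18(W) only, which is W, so L
n=20: →15(L), so W
n=21: →7(L), so W
n=22: →11(L), so W
n=23: →22(W) only, which is W, so L
n=24: →23(L), so W
n=25: →20(W), 24(W) — all W, so L
n=26: →13(L), so W
n=27: →9(L), so W

11: L, 17: L, 27: W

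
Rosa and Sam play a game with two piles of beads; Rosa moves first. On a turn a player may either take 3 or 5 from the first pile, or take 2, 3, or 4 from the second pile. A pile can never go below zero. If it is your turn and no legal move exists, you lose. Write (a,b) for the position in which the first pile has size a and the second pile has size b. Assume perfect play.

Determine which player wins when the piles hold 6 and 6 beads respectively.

Positions with no move are L. A position that does have a move is losing for the player to move precisely when every available move leads to a winning position for the opponent. Fill in the labels:
No move ever increases a pile, so every position that can arise here has a ≤ 6 and b ≤ 6; it is enough to label the cells with 0 ≤ a ≤ 6 and 0 ≤ b ≤ 6.
Every move lowers a or b (never raises either), so fill the grid row by row in increasing a, and left to right within a row: each cell's successors are then already labelled.
      b=0  b=1  b=2  b=3  b=4  b=5  b=6
a=0:    L    L    W    W    W    W    L
a=1:    L    L    W    W    W    W    L
a=2:    L    L    W    W    W    W    L
a=3:    W    W    L    L    W    W    W
a=4:    W    W    L    L    W    W    W
a=5:    W    W    L    L    W    W    W
a=6:    W    W    W    W    L    L    W
Cells with no legal move (terminal, hence L): (0,0), (0,1), (1,0), (1,1), (2,0), (2,1).
The remaining L cells, each justified by listing all of its moves:
(0,6): L (options (0,4)(W), (0,3)(W), (0,2)(W) are all W)
(1,6): L (options (1,4)(W), (1,3)(W), (1,2)(W) are all W)
(2,6): L (options (2,4)(W), (2,3)(W), (2,2)(W) are all W)
(3,2): L (options (0,2)(W), (3,0)(W) are all W)
(3,3): L (options (0,3)(W), (3,1)(W), (3,0)(W) are all W)
(4,2): L (options (1,2)(W), (4,0)(W) are all W)
(4,3): L (options (1,3)(W), (4,1)(W), (4,0)(W) are all W)
(5,2): L (options (2,2)(W), (0,2)(W), (5,0)(W) are all W)
(5,3): L (options (2,3)(W), (0,3)(W), (5,1)(W), (5,0)(W) are all W)
(6,4): L (options (3,4)(W), (1,4)(W), (6,2)(W), (6,1)(W), (6,0)(W) are all W)
(6,5): L (options (3,5)(W), (1,5)(W), (6,3)(W), (6,2)(W), (6,1)(W) are all W)
Every other cell has at least one move into one of the L cells above, so it is W.
The starting position (6,6) is W: Rosa should move to (1,6), handing over an L position.

Rosa wins.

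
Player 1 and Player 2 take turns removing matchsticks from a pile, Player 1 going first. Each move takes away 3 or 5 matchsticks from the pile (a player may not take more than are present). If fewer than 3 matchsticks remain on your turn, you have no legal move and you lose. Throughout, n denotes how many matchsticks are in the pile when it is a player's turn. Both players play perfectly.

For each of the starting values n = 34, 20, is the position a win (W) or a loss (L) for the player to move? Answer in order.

Label each position W (a win for the player to move) or L (a loss). A position with no legal move is L; any other position is W exactly when some move reaches an L, and L when every move reaches a W.
n=0: no move → L
n=1: no move → L
n=2: no move → L
n=3: →0(L), so W
n=4: →1(L), so W
n=5: →2(L), so W
n=6: →1(L), so W
n=7: →2(L), so W
n=8: →5(W), 3(W) — all W, so L
n=9: →6(W), 4(W) — all W, so L
n=10: →7(W), 5(W) — all W, so L
n=11: →8(L), so W
n=12: →9(L), so W
n=13: →10(L), so W
n=14: →9(L), so W
n=15: →10(L), so W
n=16: →13(W), 11(W) — all W, so L
n=17: →14(W), 12(W) — all W, so L
n=18: →15(W), 13(W) — all W, so L
n=19: →16(L), so W
n=20: →17(L), so W
n=21: →18(L), so W
n=22: →17(L), so W
n=23: →18(L), so W
n=24: →21(W), 19(W) — all W, so L
n=25: →22(W), 20(W) — all W, so L
n=26: →23(W), 21(W) — all W, so L
n=27: →24(L), so W
n=28: →25(L), so W
n=29: →26(L), so W
n=30: →25(L), so W
n=31: →26(L), so W
n=32: →29(W), 27(W) — all W, so L
n=33: →30(W), 28(W) — all W, so L
n=34: →31(W), 29(W) — all W, so L

34: L, 20: W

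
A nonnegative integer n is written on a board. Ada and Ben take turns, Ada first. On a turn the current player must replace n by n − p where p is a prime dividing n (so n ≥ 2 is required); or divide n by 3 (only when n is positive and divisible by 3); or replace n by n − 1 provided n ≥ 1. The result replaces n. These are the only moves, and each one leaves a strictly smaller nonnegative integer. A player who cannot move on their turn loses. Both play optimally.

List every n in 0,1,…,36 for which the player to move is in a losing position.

Use the standard recursion: the mover loses at a terminal position; elsewhere, the mover wins exactly when some move hands the opponent an L position.
n=0: no move → L
n=1: W (go to 0, an L position)
n=2: W (go to 0, an L position)
n=3: W (go to 0, an L position)
n=4: L (options 2(W), 3(W) are all W)
n=5: W (go to 0, an L position)
n=6: W (go to 4, an L position)
n=7: W (go to 0, an L position)
n=8: L (options 6(W), 7(W) are all W)
n=9: W (go to 8, an L position)
n=10: W (go to 8, an L position)
n=11: W (go to 0, an L position)
n=12: W (go to 4, an L position)
n=13: W (go to 0, an L position)
n=14: L (options 7(W), 12(W), 13(W) are all W)
n=15: W (go to 14, an L position)
n=16: W (go to 14, an L position)
n=17: W (go to 0, an L position)
n=18: L (options 6(W), 15(W), 16(W), 17(W) are all W)
n=19: W (go to 0, an L position)
n=20: W (go to 18, an L position)
n=21: W (go to 14, an L position)
n=22: L (options 11(W), 20(W), 21(W) are all W)
n=23: W (go to 0, an L position)
n=24: W (go to 8, an L position)
n=25: L (options 20(W), 24(W) are all W)
n=26: W (go to 25, an L position)
n=27: L (options 9(W), 24(W), 26(W) are all W)
n=28: W (go to 27, an L position)
n=29: W (go to 0, an L position)
n=30: W (go to 25, an L position)
n=31: W (go to 0, an L position)
n=32: L (options 30(W), 31(W) are all W)
n=33: W (go to 22, an L position)
n=34: W (go to 32, an L position)
n=35: L (options 28(W), 30(W), 34(W) are all W)
n=36: W (go to 35, an L position)
The losing starting values of n are exactly the entries labelled L in this table (10 of them).

0, 4, 8, 14, 18, 22, 25, 27, 32, 35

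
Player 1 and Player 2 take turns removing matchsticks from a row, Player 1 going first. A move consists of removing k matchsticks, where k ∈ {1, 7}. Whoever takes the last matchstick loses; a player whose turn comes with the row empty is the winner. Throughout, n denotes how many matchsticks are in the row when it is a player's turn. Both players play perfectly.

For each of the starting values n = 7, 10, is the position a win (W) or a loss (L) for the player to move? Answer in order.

7: L, 10: W

Compute win/loss labels from the base case upward. A position with no move is W. Any other position is W if it can reach an L in one move, else L.
n=0: no move; the opponent has just taken the last matchstick and therefore loses → W
n=1: the only move is to 0(W), a W ⇒ L
n=2: can move to 1, which is L ⇒ W
n=3: the only move is to 2(W), a W ⇒ L
n=4: can move to 3, which is L ⇒ W
n=5: the only move is to 4(W), a W ⇒ L
n=6: can move to 5, which is L ⇒ W
n=7: moves to 6(W), 0(W); every one is W ⇒ L
n=8: can move to 7, which is L ⇒ W
n=9: moves to 8(W), 2(W); every one is W ⇒ L
n=10: can move to 9, which is L ⇒ W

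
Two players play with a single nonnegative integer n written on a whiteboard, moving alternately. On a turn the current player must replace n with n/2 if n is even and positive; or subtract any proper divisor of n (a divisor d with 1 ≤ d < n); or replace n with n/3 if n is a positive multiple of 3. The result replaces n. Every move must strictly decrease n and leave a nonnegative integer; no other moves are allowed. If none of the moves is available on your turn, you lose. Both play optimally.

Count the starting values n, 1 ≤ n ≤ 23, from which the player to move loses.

Positions with no move are L. A position that does have a move is losing for the player to move precisely when every available move leads to a winning position for the opponent. Fill in the labels:
n=0: no move → L
n=1: no move → L
n=2: reaches L-position 1 → W
n=3: reaches L-position 1 → W
n=4: only reaches 2(W), 3(W), all W → L
n=5: reaches L-position 4 → W
n=6: reaches L-position 4 → W
n=7: only reaches 6(W), which is W → L
n=8: reaches L-position 4 → W
n=9: only reaches 3(W), 6(W), 8(W), all W → L
n=10: reaches L-position 9 → W
n=11: only reaches 10(W), which is W → L
n=12: reaches L-position 4 → W
n=13: only reaches 12(W), which is W → L
n=14: reaches L-position 7 → W
n=15: only reaches 5(W), 10(W), 12(W), 14(W), all W → L
n=16: reaches L-position 15 → W
n=17: only reaches 16(W), which is W → L
n=18: reaches L-position 9 → W
n=19: only reaches 18(W), which is W → L
n=20: reaches L-position 15 → W
n=21: reaches L-position 7 → W
n=22: reaches L-position 11 → W
n=23: only reaches 22(W), which is W → L
L entries with 1 ≤ n ≤ 23 (n=0 is outside the asked range and is not counted): n = 1, 4, 7, 9, 11, 13, 15, 17, 19, 23; that makes 10.

10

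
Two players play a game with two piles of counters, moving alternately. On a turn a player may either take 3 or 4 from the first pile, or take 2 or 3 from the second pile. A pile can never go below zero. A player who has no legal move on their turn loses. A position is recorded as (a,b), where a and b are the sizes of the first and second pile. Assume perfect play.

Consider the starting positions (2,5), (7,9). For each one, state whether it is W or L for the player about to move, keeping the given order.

(2,5): L, (7,9): W

Build the W/L table. Terminal = L. A non-terminal position is W if it has a move to some L; otherwise it is L.
No move ever increases a pile, so every position that can arise here has a ≤ 7 and b ≤ 9; it is enough to label the cells with 0 ≤ a ≤ 7 and 0 ≤ b ≤ 9.
Every move lowers a or b (never raises either), so fill the grid row by row in increasing a, and left to right within a row: each cell's successors are then already labelled.
      b=0  b=1  b=2  b=3  b=4  b=5  b=6  b=7  b=8  b=9
a=0:    L    L    W    W    W    L    L    W    W    W
a=1:    L    L    W    W    W    L    L    W    W    W
a=2:    L    L    W    W    W    L    L    W    W    W
a=3:    W    W    L    L    W    W    W    L    L    W
a=4:    W    W    L    L    W    W    W    L    L    W
a=5:    W    W    L    L    W    W    W    L    L    W
a=6:    W    W    W    W    L    W    W    W    W    L
a=7:    L    L    W    W    W    L    L    W    W    W
Cells with no legal move (terminal, hence L): (0,0), (0,1), (1,0), (1,1), (2,0), (2,1).
The remaining L cells, each justified by listing all of its moves:
(0,5): L (options (0,3)(W), (0,2)(W) are all W)
(0,6): L (options (0,4)(W), (0,3)(W) are all W)
(1,5): L (options (1,3)(W), (1,2)(W) are all W)
(1,6): L (options (1,4)(W), (1,3)(W) are all W)
(2,5): L (options (2,3)(W), (2,2)(W) are all W)
(2,6): L (options (2,4)(W), (2,3)(W) are all W)
(3,2): L (options (0,2)(W), (3,0)(W) are all W)
(3,3): L (options (0,3)(W), (3,1)(W), (3,0)(W) are all W)
(3,7): L (options (0,7)(W), (3,5)(W), (3,4)(W) are all W)
(3,8): L (options (0,8)(W), (3,6)(W), (3,5)(W) are all W)
(4,2): L (options (1,2)(W), (0,2)(W), (4,0)(W) are all W)
(4,3): L (options (1,3)(W), (0,3)(W), (4,1)(W), (4,0)(W) are all W)
(4,7): L (options (1,7)(W), (0,7)(W), (4,5)(W), (4,4)(W) are all W)
(4,8): L (options (1,8)(W), (0,8)(W), (4,6)(W), (4,5)(W) are all W)
(5,2): L (options (2,2)(W), (1,2)(W), (5,0)(W) are all W)
(5,3): L (options (2,3)(W), (1,3)(W), (5,1)(W), (5,0)(W) are all W)
(5,7): L (options (2,7)(W), (1,7)(W), (5,5)(W), (5,4)(W) are all W)
(5,8): L (options (2,8)(W), (1,8)(W), (5,6)(W), (5,5)(W) are all W)
(6,4): L (options (3,4)(W), (2,4)(W), (6,2)(W), (6,1)(W) are all W)
(6,9): L (options (3,9)(W), (2,9)(W), (6,7)(W), (6,6)(W) are all W)
(7,0): L (options (4,0)(W), (3,0)(W) are all W)
(7,1): L (options (4,1)(W), (3,1)(W) are all W)
(7,5): L (options (4,5)(W), (3,5)(W), (7,3)(W), (7,2)(W) are all W)
(7,6): L (options (4,6)(W), (3,6)(W), (7,4)(W), (7,3)(W) are all W)
Every other cell has at least one move into one of the L cells above, so it is W.
(2,5): one of the L cells justified above, so L
(7,9): the move to (7,6) reaches an L cell, so W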